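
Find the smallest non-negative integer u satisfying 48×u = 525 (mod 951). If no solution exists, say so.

110

gcd(48, 951) = 3, and 3 | 525, so solutions exist.
Divide through by 3: 16×u ≡ 175 (mod 317).
16⁻¹ ≡ 218 (mod 317).
u ≡ 218×175 ≡ 110 (mod 317).
The smallest non-negative solution is u = 110.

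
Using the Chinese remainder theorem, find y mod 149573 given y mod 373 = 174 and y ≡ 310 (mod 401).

373⁻¹ mod 401: 373·358 ≡ 1 (mod 401), so 373⁻¹ ≡ 358.
y = 174 + 373·((310 − 174)·358 mod 401) = 174 + 373·167 = 62465.

62465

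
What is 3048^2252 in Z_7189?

Compute successive squares:
2252 in binary is 100011001100, i.e. 2252 = 2048 + 128 + 64 + 8 + 4.
3048^1 ≡ 3048 (mod 7189)
3048^2 ≡ 3048^2 = 9290304 ≡ 2116 (mod 7189)
3048^4 ≡ 2116^2 = 4477456 ≡ 5898 (mod 7189)
3048^8 ≡ 5898^2 = 34786404 ≡ 6022 (mod 7189)
3048^16 ≡ 6022^2 = 36264484 ≡ 3168 (mod 7189)
3048^32 ≡ 3168^2 = 10036224 ≡ 380 (mod 7189)
3048^64 ≡ 380^2 = 144400 ≡ 620 (mod 7189)
3048^128 ≡ 620^2 = 384400 ≡ 3383 (mod 7189)
3048^256 ≡ 3383^2 = 11444689 ≡ 6990 (mod 7189)
3048^512 ≡ 6990^2 = 48860100 ≡ 3656 (mod 7189)
3048^1024 ≡ 3656^2 = 13366336 ≡ 1985 (mod 7189)
3048^2048 ≡ 1985^2 = 3940225 ≡ 653 (mod 7189)
3048^2252 = 3048^2048 * 3048^128 * 3048^64 * 3048^8 * 3048^4 ≡ 653 * 3383 * 620 * 6022 * 5898 (mod 7189).
Accumulate the product:
653 * 3383 = 2209099 ≡ 2076
2076 * 620 = 1287120 ≡ 289
289 * 6022 = 1740358 ≡ 620
620 * 5898 = 3656760 ≡ 4748

4748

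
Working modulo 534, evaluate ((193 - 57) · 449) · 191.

193 - 57 = 136
136 · 449 = 61064 ≡ 188 (mod 534)
188 · 191 = 35908 ≡ 130 (mod 534)

130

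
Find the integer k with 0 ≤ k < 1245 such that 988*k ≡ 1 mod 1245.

1245 = 1*988 + 257
988 = 3*257 + 217
257 = 1*217 + 40
217 = 5*40 + 17
40 = 2*17 + 6
17 = 2*6 + 5
6 = 1*5 + 1
5 = 5*1 + 0
gcd(988, 1245) = 1, so the inverse exists.
Bézout: 1 = 173*1245 − 218*988.
So 988⁻¹ ≡ −218 ≡ 1027 (mod 1245).

1027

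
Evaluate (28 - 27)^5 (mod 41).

28 - 27 = 1
(1)^5 ≡ 1 (mod 41)

1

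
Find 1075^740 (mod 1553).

41

740 in binary is 1011100100, i.e. 740 = 512 + 128 + 64 + 32 + 4.
1075^1 ≡ 1075 (mod 1553)
1075^2 ≡ 1075^2 = 1155625 ≡ 193 (mod 1553)
1075^4 ≡ 193^2 = 37249 ≡ 1530 (mod 1553)
1075^8 ≡ 1530^2 = 2340900 ≡ 529 (mod 1553)
1075^16 ≡ 529^2 = 279841 ≡ 301 (mod 1553)
1075^32 ≡ 301^2 = 90601 ≡ 527 (mod 1553)
1075^64 ≡ 527^2 = 277729 ≡ 1295 (mod 1553)
1075^128 ≡ 1295^2 = 1677025 ≡ 1338 (mod 1553)
1075^256 ≡ 1338^2 = 1790244 ≡ 1188 (mod 1553)
1075^512 ≡ 1188^2 = 1411344 ≡ 1220 (mod 1553)
1075^740 = 1075^512 × 1075^128 × 1075^64 × 1075^32 × 1075^4 ≡ 1220 × 1338 × 1295 × 527 × 1530 (mod 1553).
Accumulate the product:
1220 × 1338 = 1632360 ≡ 157
157 × 1295 = 203315 ≡ 1425
1425 × 527 = 750975 ≡ 876
876 × 1530 = 1340280 ≡ 41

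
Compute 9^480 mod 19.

480 in binary is 111100000, i.e. 480 = 256 + 128 + 64 + 32.
9^1 ≡ 9 (mod 19)
9^2 ≡ 9^2 = 81 ≡ 5 (mod 19)
9^4 ≡ 5^2 = 25 ≡ 6 (mod 19)
9^8 ≡ 6^2 = 36 ≡ 17 (mod 19)
9^16 ≡ 17^2 = 289 ≡ 4 (mod 19)
9^32 ≡ 4^2 = 16 (mod 19)
9^64 ≡ 16^2 = 256 ≡ 9 (mod 19)
9^128 ≡ 9^2 = 81 ≡ 5 (mod 19)
9^256 ≡ 5^2 = 25 ≡ 6 (mod 19)
9^480 = 9^256 * 9^128 * 9^64 * 9^32 ≡ 6 * 5 * 9 * 16 (mod 19).
Accumulate the product:
6 * 5 = 30 ≡ 11
11 * 9 = 99 ≡ 4
4 * 16 = 64 ≡ 7

7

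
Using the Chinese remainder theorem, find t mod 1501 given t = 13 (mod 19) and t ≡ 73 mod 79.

1495

19⁻¹ mod 79: 19*25 ≡ 1 (mod 79), so 19⁻¹ ≡ 25.
t = 13 + 19*((73 − 13)*25 mod 79) = 13 + 19*78 = 1495.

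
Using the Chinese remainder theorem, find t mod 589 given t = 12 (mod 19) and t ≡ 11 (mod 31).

19⁻¹ mod 31: 19×18 ≡ 1 (mod 31), so 19⁻¹ ≡ 18.
t = 12 + 19×((11 − 12)×18 mod 31) = 12 + 19×13 = 259.

259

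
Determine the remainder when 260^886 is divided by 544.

886 in binary is 1101110110, i.e. 886 = 512 + 256 + 64 + 32 + 16 + 4 + 2.
260^1 ≡ 260 (mod 544)
260^2 ≡ 260^2 = 67600 ≡ 144 (mod 544)
260^4 ≡ 144^2 = 20736 ≡ 64 (mod 544)
260^8 ≡ 64^2 = 4096 ≡ 288 (mod 544)
260^16 ≡ 288^2 = 82944 ≡ 256 (mod 544)
260^32 ≡ 256^2 = 65536 ≡ 256 (mod 544)
260^64 ≡ 256^2 = 65536 ≡ 256 (mod 544)
260^128 ≡ 256^2 = 65536 ≡ 256 (mod 544)
260^256 ≡ 256^2 = 65536 ≡ 256 (mod 544)
260^512 ≡ 256^2 = 65536 ≡ 256 (mod 544)
260^886 = 260^512 × 260^256 × 260^64 × 260^32 × 260^16 × 260^4 × 260^2 ≡ 256 × 256 × 256 × 256 × 256 × 64 × 144 (mod 544).
Accumulate the product:
256 × 256 = 65536 ≡ 256
256 × 256 = 65536 ≡ 256
256 × 256 = 65536 ≡ 256
256 × 256 = 65536 ≡ 256
256 × 64 = 16384 ≡ 64
64 × 144 = 9216 ≡ 512

512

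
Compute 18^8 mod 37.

12

Using repeated squaring:
18^1 ≡ 18 (mod 37)
18^2 ≡ 18^2 = 324 ≡ 28 (mod 37)
18^4 ≡ 28^2 = 784 ≡ 7 (mod 37)
18^8 ≡ 7^2 = 49 ≡ 12 (mod 37)
So 18^8 ≡ 12 (mod 37).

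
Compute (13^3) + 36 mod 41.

19

(13)^3 ≡ 24 (mod 41)
24 + 36 = 60 ≡ 19 (mod 41)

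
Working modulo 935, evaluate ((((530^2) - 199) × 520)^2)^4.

(530)^2 ≡ 400 (mod 935)
400 - 199 = 201
201 × 520 = 104520 ≡ 735 (mod 935)
(735)^2 ≡ 730 (mod 935)
(730)^4 ≡ 630 (mod 935)

630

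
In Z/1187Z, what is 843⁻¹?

1187 = 1*843 + 344
843 = 2*344 + 155
344 = 2*155 + 34
155 = 4*34 + 19
34 = 1*19 + 15
19 = 1*15 + 4
15 = 3*4 + 3
4 = 1*3 + 1
3 = 3*1 + 0
gcd(843, 1187) = 1, so the inverse exists.
Bézout: 1 = −223*1187 + 314*843.
So 843⁻¹ ≡ 314 (mod 1187).

314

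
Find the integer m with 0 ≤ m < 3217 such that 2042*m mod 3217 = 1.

282

3217 = 1·2042 + 1175
2042 = 1·1175 + 867
1175 = 1·867 + 308
867 = 2·308 + 251
308 = 1·251 + 57
251 = 4·57 + 23
57 = 2·23 + 11
23 = 2·11 + 1
11 = 11·1 + 0
gcd(2042, 3217) = 1, so the inverse exists.
Bézout: 1 = −179·3217 + 282·2042.
So 2042⁻¹ ≡ 282 (mod 3217).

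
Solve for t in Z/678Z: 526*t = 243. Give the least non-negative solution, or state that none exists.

no solution

gcd(526, 678) = 2, and 2 does not divide 243.
So the congruence has no solution.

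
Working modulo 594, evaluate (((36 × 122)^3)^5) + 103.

49

36 × 122 = 4392 ≡ 234 (mod 594)
(234)^3 ≡ 324 (mod 594)
(324)^5 ≡ 540 (mod 594)
540 + 103 = 643 ≡ 49 (mod 594)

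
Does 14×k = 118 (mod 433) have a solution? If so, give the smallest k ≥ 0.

gcd(14, 433) = 1, so a unique solution mod 433 exists.
14⁻¹ ≡ 31 (mod 433).
k ≡ 31×118 ≡ 194 (mod 433).

194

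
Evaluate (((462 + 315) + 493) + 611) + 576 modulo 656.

462 + 315 = 777 ≡ 121 (mod 656)
121 + 493 = 614
614 + 611 = 1225 ≡ 569 (mod 656)
569 + 576 = 1145 ≡ 489 (mod 656)

489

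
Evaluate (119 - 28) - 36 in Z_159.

119 - 28 = 91
91 - 36 = 55

55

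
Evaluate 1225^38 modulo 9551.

6922

Compute successive squares:
38 in binary is 100110, i.e. 38 = 32 + 4 + 2.
1225^1 ≡ 1225 (mod 9551)
1225^2 ≡ 1225^2 = 1500625 ≡ 1118 (mod 9551)
1225^4 ≡ 1118^2 = 1249924 ≡ 8294 (mod 9551)
1225^8 ≡ 8294^2 = 68790436 ≡ 4134 (mod 9551)
1225^16 ≡ 4134^2 = 17089956 ≡ 3217 (mod 9551)
1225^32 ≡ 3217^2 = 10349089 ≡ 5356 (mod 9551)
1225^38 = 1225^32 · 1225^4 · 1225^2 ≡ 5356 · 8294 · 1118 (mod 9551).
Accumulate the product:
5356 · 8294 = 44422664 ≡ 963
963 · 1118 = 1076634 ≡ 6922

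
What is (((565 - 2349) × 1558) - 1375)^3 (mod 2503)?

2262

565 - 2349 = -1784 ≡ 719 (mod 2503)
719 × 1558 = 1120202 ≡ 1361 (mod 2503)
1361 - 1375 = -14 ≡ 2489 (mod 2503)
(2489)^3 ≡ 2262 (mod 2503)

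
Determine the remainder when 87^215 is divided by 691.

362

By square-and-multiply:
87^1 ≡ 87 (mod 691)
87^2 ≡ 87^2 = 7569 ≡ 659 (mod 691)
87^4 ≡ 659^2 = 434281 ≡ 333 (mod 691)
87^8 ≡ 333^2 = 110889 ≡ 329 (mod 691)
87^16 ≡ 329^2 = 108241 ≡ 445 (mod 691)
87^32 ≡ 445^2 = 198025 ≡ 399 (mod 691)
87^64 ≡ 399^2 = 159201 ≡ 271 (mod 691)
87^128 ≡ 271^2 = 73441 ≡ 195 (mod 691)
87^215 = 87^128 × 87^64 × 87^16 × 87^4 × 87^2 × 87^1 ≡ 195 × 271 × 445 × 333 × 659 × 87 (mod 691).
Accumulate the product:
195 × 271 = 52845 ≡ 329
329 × 445 = 146405 ≡ 604
604 × 333 = 201132 ≡ 51
51 × 659 = 33609 ≡ 441
441 × 87 = 38367 ≡ 362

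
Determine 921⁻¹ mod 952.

Run the extended Euclidean algorithm:
952 = 1×921 + 31
921 = 29×31 + 22
31 = 1×22 + 9
22 = 2×9 + 4
9 = 2×4 + 1
4 = 4×1 + 0
gcd(921, 952) = 1, so the inverse exists.
Back-substitute for 1:
1 = 1×9 − 2×4
  = −2×22 + 5×9
  = 5×31 − 7×22
  = −7×921 + 208×31
  = 208×952 − 215×921
So 921⁻¹ ≡ −215 ≡ 737 (mod 952).

737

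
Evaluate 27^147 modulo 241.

Compute successive squares:
147 in binary is 10010011, i.e. 147 = 128 + 16 + 2 + 1.
27^1 ≡ 27 (mod 241)
27^2 ≡ 27^2 = 729 ≡ 6 (mod 241)
27^4 ≡ 6^2 = 36 (mod 241)
27^8 ≡ 36^2 = 1296 ≡ 91 (mod 241)
27^16 ≡ 91^2 = 8281 ≡ 87 (mod 241)
27^32 ≡ 87^2 = 7569 ≡ 98 (mod 241)
27^64 ≡ 98^2 = 9604 ≡ 205 (mod 241)
27^128 ≡ 205^2 = 42025 ≡ 91 (mod 241)
27^147 = 27^128 × 27^16 × 27^2 × 27^1 ≡ 91 × 87 × 6 × 27 (mod 241).
Accumulate the product:
91 × 87 = 7917 ≡ 205
205 × 6 = 1230 ≡ 25
25 × 27 = 675 ≡ 193

193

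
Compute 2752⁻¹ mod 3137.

2917

3137 = 1·2752 + 385
2752 = 7·385 + 57
385 = 6·57 + 43
57 = 1·43 + 14
43 = 3·14 + 1
14 = 14·1 + 0
gcd(2752, 3137) = 1, so the inverse exists.
Bézout: 1 = 193·3137 − 220·2752.
So 2752⁻¹ ≡ −220 ≡ 2917 (mod 3137).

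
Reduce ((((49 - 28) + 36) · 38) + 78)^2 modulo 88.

49 - 28 = 21
21 + 36 = 57
57 · 38 = 2166 ≡ 54 (mod 88)
54 + 78 = 132 ≡ 44 (mod 88)
(44)^2 ≡ 0 (mod 88)

0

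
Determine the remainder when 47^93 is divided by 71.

93 in binary is 1011101, i.e. 93 = 64 + 16 + 8 + 4 + 1.
47^1 ≡ 47 (mod 71)
47^2 ≡ 47^2 = 2209 ≡ 8 (mod 71)
47^4 ≡ 8^2 = 64 (mod 71)
47^8 ≡ 64^2 = 4096 ≡ 49 (mod 71)
47^16 ≡ 49^2 = 2401 ≡ 58 (mod 71)
47^32 ≡ 58^2 = 3364 ≡ 27 (mod 71)
47^64 ≡ 27^2 = 729 ≡ 19 (mod 71)
47^93 = 47^64 · 47^16 · 47^8 · 47^4 · 47^1 ≡ 19 · 58 · 49 · 64 · 47 (mod 71).
Accumulate the product:
19 · 58 = 1102 ≡ 37
37 · 49 = 1813 ≡ 38
38 · 64 = 2432 ≡ 18
18 · 47 = 846 ≡ 65

65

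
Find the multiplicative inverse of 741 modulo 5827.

5827 = 7*741 + 640
741 = 1*640 + 101
640 = 6*101 + 34
101 = 2*34 + 33
34 = 1*33 + 1
33 = 33*1 + 0
gcd(741, 5827) = 1, so the inverse exists.
Back-substitute for 1:
1 = 1*34 − 1*33
  = −1*101 + 3*34
  = 3*640 − 19*101
  = −19*741 + 22*640
  = 22*5827 − 173*741
So 741⁻¹ ≡ −173 ≡ 5654 (mod 5827).

5654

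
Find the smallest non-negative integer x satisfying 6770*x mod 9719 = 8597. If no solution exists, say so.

5725

gcd(6770, 9719) = 1, so a unique solution mod 9719 exists.
6770⁻¹ ≡ 6275 (mod 9719).
x ≡ 6275*8597 ≡ 5725 (mod 9719).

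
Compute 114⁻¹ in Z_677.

By the extended Euclidean algorithm:
677 = 5·114 + 107
114 = 1·107 + 7
107 = 15·7 + 2
7 = 3·2 + 1
2 = 2·1 + 0
gcd(114, 677) = 1, so the inverse exists.
Back-substitute for 1:
1 = 1·7 − 3·2
  = −3·107 + 46·7
  = 46·114 − 49·107
  = −49·677 + 291·114
So 114⁻¹ ≡ 291 (mod 677).

291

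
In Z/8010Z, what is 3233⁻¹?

8010 = 2×3233 + 1544
3233 = 2×1544 + 145
1544 = 10×145 + 94
145 = 1×94 + 51
94 = 1×51 + 43
51 = 1×43 + 8
43 = 5×8 + 3
8 = 2×3 + 2
3 = 1×2 + 1
2 = 2×1 + 0
gcd(3233, 8010) = 1, so the inverse exists.
Back-substitute for 1:
1 = 1×3 − 1×2
  = −1×8 + 3×3
  = 3×43 − 16×8
  = −16×51 + 19×43
  = 19×94 − 35×51
  = −35×145 + 54×94
  = 54×1544 − 575×145
  = −575×3233 + 1204×1544
  = 1204×8010 − 2983×3233
So 3233⁻¹ ≡ −2983 ≡ 5027 (mod 8010).

5027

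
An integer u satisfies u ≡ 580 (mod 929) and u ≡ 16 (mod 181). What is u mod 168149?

929⁻¹ mod 181: 929*83 ≡ 1 (mod 181), so 929⁻¹ ≡ 83.
u = 580 + 929*((16 − 580)*83 mod 181) = 580 + 929*67 = 62823.
Check: 62823 mod 929 = 580, 62823 mod 181 = 16. ✓

62823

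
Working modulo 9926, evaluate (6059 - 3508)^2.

6071

6059 - 3508 = 2551
(2551)^2 ≡ 6071 (mod 9926)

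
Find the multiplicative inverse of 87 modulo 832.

By the extended Euclidean algorithm:
832 = 9·87 + 49
87 = 1·49 + 38
49 = 1·38 + 11
38 = 3·11 + 5
11 = 2·5 + 1
5 = 5·1 + 0
gcd(87, 832) = 1, so the inverse exists.
Back-substitute for 1:
1 = 1·11 − 2·5
  = −2·38 + 7·11
  = 7·49 − 9·38
  = −9·87 + 16·49
  = 16·832 − 153·87
So 87⁻¹ ≡ −153 ≡ 679 (mod 832).

679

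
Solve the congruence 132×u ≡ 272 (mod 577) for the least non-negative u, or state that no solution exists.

gcd(132, 577) = 1, so a unique solution mod 577 exists.
132⁻¹ ≡ 153 (mod 577).
u ≡ 153×272 ≡ 72 (mod 577).

72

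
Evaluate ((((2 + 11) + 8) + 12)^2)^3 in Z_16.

1

2 + 11 = 13
13 + 8 = 21 ≡ 5 (mod 16)
5 + 12 = 17 ≡ 1 (mod 16)
(1)^2 ≡ 1 (mod 16)
(1)^3 ≡ 1 (mod 16)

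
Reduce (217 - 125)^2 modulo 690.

184

217 - 125 = 92
(92)^2 ≡ 184 (mod 690)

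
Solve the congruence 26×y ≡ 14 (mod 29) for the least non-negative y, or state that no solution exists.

gcd(26, 29) = 1, so a unique solution mod 29 exists.
26⁻¹ ≡ 19 (mod 29).
y ≡ 19×14 ≡ 5 (mod 29).

5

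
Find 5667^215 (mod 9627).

2502

Compute successive squares:
5667^1 ≡ 5667 (mod 9627)
5667^2 ≡ 5667^2 = 32114889 ≡ 8844 (mod 9627)
5667^4 ≡ 8844^2 = 78216336 ≡ 6588 (mod 9627)
5667^8 ≡ 6588^2 = 43401744 ≡ 3228 (mod 9627)
5667^16 ≡ 3228^2 = 10419984 ≡ 3570 (mod 9627)
5667^32 ≡ 3570^2 = 12744900 ≡ 8379 (mod 9627)
5667^64 ≡ 8379^2 = 70207641 ≡ 7557 (mod 9627)
5667^128 ≡ 7557^2 = 57108249 ≡ 885 (mod 9627)
5667^215 = 5667^128 * 5667^64 * 5667^16 * 5667^4 * 5667^2 * 5667^1 ≡ 885 * 7557 * 3570 * 6588 * 8844 * 5667 (mod 9627).
Accumulate the product:
885 * 7557 = 6687945 ≡ 6807
6807 * 3570 = 24300990 ≡ 2442
2442 * 6588 = 16087896 ≡ 1179
1179 * 8844 = 10427076 ≡ 1035
1035 * 5667 = 5865345 ≡ 2502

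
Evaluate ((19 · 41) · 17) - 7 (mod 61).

19 · 41 = 779 ≡ 47 (mod 61)
47 · 17 = 799 ≡ 6 (mod 61)
6 - 7 = -1 ≡ 60 (mod 61)

60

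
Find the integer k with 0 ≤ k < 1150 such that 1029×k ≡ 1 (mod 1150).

19

1150 = 1×1029 + 121
1029 = 8×121 + 61
121 = 1×61 + 60
61 = 1×60 + 1
60 = 60×1 + 0
gcd(1029, 1150) = 1, so the inverse exists.
Bézout: 1 = −17×1150 + 19×1029.
So 1029⁻¹ ≡ 19 (mod 1150).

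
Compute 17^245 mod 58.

Using repeated squaring:
245 in binary is 11110101, i.e. 245 = 128 + 64 + 32 + 16 + 4 + 1.
17^1 ≡ 17 (mod 58)
17^2 ≡ 17^2 = 289 ≡ 57 (mod 58)
17^4 ≡ 57^2 = 3249 ≡ 1 (mod 58)
17^8 ≡ 1^2 = 1 (mod 58)
17^16 ≡ 1^2 = 1 (mod 58)
17^32 ≡ 1^2 = 1 (mod 58)
17^64 ≡ 1^2 = 1 (mod 58)
17^128 ≡ 1^2 = 1 (mod 58)
17^245 = 17^128 × 17^64 × 17^32 × 17^16 × 17^4 × 17^1 ≡ 1 × 1 × 1 × 1 × 1 × 17 (mod 58).
Accumulate the product:
1 × 1 = 1
1 × 1 = 1
1 × 1 = 1
1 × 1 = 1
1 × 17 = 17

17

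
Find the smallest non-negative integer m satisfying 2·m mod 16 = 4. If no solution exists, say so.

2

gcd(2, 16) = 2, and 2 | 4, so solutions exist.
Divide through by 2: 1·m ≡ 2 (mod 8).
1⁻¹ ≡ 1 (mod 8).
m ≡ 1·2 ≡ 2 (mod 8).
The smallest non-negative solution is m = 2.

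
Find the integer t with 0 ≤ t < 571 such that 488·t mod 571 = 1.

571 = 1*488 + 83
488 = 5*83 + 73
83 = 1*73 + 10
73 = 7*10 + 3
10 = 3*3 + 1
3 = 3*1 + 0
gcd(488, 571) = 1, so the inverse exists.
Bézout: 1 = 147*571 − 172*488.
So 488⁻¹ ≡ −172 ≡ 399 (mod 571).

399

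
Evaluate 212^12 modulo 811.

339

By square-and-multiply:
12 in binary is 1100, i.e. 12 = 8 + 4.
212^1 ≡ 212 (mod 811)
212^2 ≡ 212^2 = 44944 ≡ 339 (mod 811)
212^4 ≡ 339^2 = 114921 ≡ 570 (mod 811)
212^8 ≡ 570^2 = 324900 ≡ 500 (mod 811)
212^12 = 212^8 × 212^4 ≡ 500 × 570 (mod 811).
500 × 570 = 285000 ≡ 339 (mod 811).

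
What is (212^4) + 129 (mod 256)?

(212)^4 ≡ 0 (mod 256)
0 + 129 = 129

129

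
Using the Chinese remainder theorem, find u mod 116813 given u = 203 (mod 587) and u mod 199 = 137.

74165

587⁻¹ mod 199: 587*179 ≡ 1 (mod 199), so 587⁻¹ ≡ 179.
u = 203 + 587*((137 − 203)*179 mod 199) = 203 + 587*126 = 74165.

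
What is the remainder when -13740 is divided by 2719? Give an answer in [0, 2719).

2574

-13740 = -6×2719 + 2574, so -13740 ≡ 2574 (mod 2719).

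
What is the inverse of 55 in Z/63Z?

Run the extended Euclidean algorithm:
63 = 1×55 + 8
55 = 6×8 + 7
8 = 1×7 + 1
7 = 7×1 + 0
gcd(55, 63) = 1, so the inverse exists.
Back-substitute for 1:
1 = 1×8 − 1×7
  = −1×55 + 7×8
  = 7×63 − 8×55
So 55⁻¹ ≡ −8 ≡ 55 (mod 63).

55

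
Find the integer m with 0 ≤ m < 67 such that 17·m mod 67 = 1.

67 = 3·17 + 16
17 = 1·16 + 1
16 = 16·1 + 0
gcd(17, 67) = 1, so the inverse exists.
Back-substitute for 1:
1 = 1·17 − 1·16
  = −1·67 + 4·17
So 17⁻¹ ≡ 4 (mod 67).

4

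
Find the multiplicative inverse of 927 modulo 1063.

680

Apply the Euclidean algorithm and back-substitute:
1063 = 1·927 + 136
927 = 6·136 + 111
136 = 1·111 + 25
111 = 4·25 + 11
25 = 2·11 + 3
11 = 3·3 + 2
3 = 1·2 + 1
2 = 2·1 + 0
gcd(927, 1063) = 1, so the inverse exists.
Back-substitute for 1:
1 = 1·3 − 1·2
  = −1·11 + 4·3
  = 4·25 − 9·11
  = −9·111 + 40·25
  = 40·136 − 49·111
  = −49·927 + 334·136
  = 334·1063 − 383·927
So 927⁻¹ ≡ −383 ≡ 680 (mod 1063).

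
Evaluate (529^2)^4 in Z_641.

353

(529)^2 ≡ 365 (mod 641)
(365)^4 ≡ 353 (mod 641)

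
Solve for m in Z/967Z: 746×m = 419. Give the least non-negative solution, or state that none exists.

160

gcd(746, 967) = 1, so a unique solution mod 967 exists.
746⁻¹ ≡ 35 (mod 967).
m ≡ 35×419 ≡ 160 (mod 967).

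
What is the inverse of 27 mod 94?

7

By the extended Euclidean algorithm:
94 = 3×27 + 13
27 = 2×13 + 1
13 = 13×1 + 0
gcd(27, 94) = 1, so the inverse exists.
Back-substitute for 1:
1 = 1×27 − 2×13
  = −2×94 + 7×27
So 27⁻¹ ≡ 7 (mod 94).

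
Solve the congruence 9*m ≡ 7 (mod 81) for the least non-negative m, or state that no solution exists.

no solution

gcd(9, 81) = 9, and 9 does not divide 7.
So the congruence has no solution.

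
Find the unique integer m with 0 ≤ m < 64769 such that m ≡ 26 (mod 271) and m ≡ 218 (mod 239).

271⁻¹ mod 239: 271×127 ≡ 1 (mod 239), so 271⁻¹ ≡ 127.
m = 26 + 271×((218 − 26)×127 mod 239) = 26 + 271×6 = 1652.

1652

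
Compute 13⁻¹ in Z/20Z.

Apply the Euclidean algorithm and back-substitute:
20 = 1*13 + 7
13 = 1*7 + 6
7 = 1*6 + 1
6 = 6*1 + 0
gcd(13, 20) = 1, so the inverse exists.
Back-substitute for 1:
1 = 1*7 − 1*6
  = −1*13 + 2*7
  = 2*20 − 3*13
So 13⁻¹ ≡ −3 ≡ 17 (mod 20).

17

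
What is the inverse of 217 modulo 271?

Run the extended Euclidean algorithm:
271 = 1*217 + 54
217 = 4*54 + 1
54 = 54*1 + 0
gcd(217, 271) = 1, so the inverse exists.
Back-substitute for 1:
1 = 1*217 − 4*54
  = −4*271 + 5*217
So 217⁻¹ ≡ 5 (mod 271).

5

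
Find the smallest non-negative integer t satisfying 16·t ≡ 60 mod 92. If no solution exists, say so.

gcd(16, 92) = 4, and 4 | 60, so solutions exist.
Divide through by 4: 4·t mod 23 = 15.
4⁻¹ ≡ 6 (mod 23).
t ≡ 6·15 ≡ 21 (mod 23).
The smallest non-negative solution is t = 21.

21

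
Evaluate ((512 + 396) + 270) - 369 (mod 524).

285

512 + 396 = 908 ≡ 384 (mod 524)
384 + 270 = 654 ≡ 130 (mod 524)
130 - 369 = -239 ≡ 285 (mod 524)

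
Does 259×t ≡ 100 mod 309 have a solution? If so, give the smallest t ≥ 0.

307

gcd(259, 309) = 1, so a unique solution mod 309 exists.
259⁻¹ ≡ 241 (mod 309).
t ≡ 241×100 ≡ 307 (mod 309).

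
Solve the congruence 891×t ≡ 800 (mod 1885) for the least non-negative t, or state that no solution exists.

625

gcd(891, 1885) = 1, so a unique solution mod 1885 exists.
891⁻¹ ≡ 366 (mod 1885).
t ≡ 366×800 ≡ 625 (mod 1885).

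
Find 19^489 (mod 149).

85

By square-and-multiply:
489 in binary is 111101001, i.e. 489 = 256 + 128 + 64 + 32 + 8 + 1.
19^1 ≡ 19 (mod 149)
19^2 ≡ 19^2 = 361 ≡ 63 (mod 149)
19^4 ≡ 63^2 = 3969 ≡ 95 (mod 149)
19^8 ≡ 95^2 = 9025 ≡ 85 (mod 149)
19^16 ≡ 85^2 = 7225 ≡ 73 (mod 149)
19^32 ≡ 73^2 = 5329 ≡ 114 (mod 149)
19^64 ≡ 114^2 = 12996 ≡ 33 (mod 149)
19^128 ≡ 33^2 = 1089 ≡ 46 (mod 149)
19^256 ≡ 46^2 = 2116 ≡ 30 (mod 149)
19^489 = 19^256 · 19^128 · 19^64 · 19^32 · 19^8 · 19^1 ≡ 30 · 46 · 33 · 114 · 85 · 19 (mod 149).
Accumulate the product:
30 · 46 = 1380 ≡ 39
39 · 33 = 1287 ≡ 95
95 · 114 = 10830 ≡ 102
102 · 85 = 8670 ≡ 28
28 · 19 = 532 ≡ 85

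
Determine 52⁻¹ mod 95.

By the extended Euclidean algorithm:
95 = 1*52 + 43
52 = 1*43 + 9
43 = 4*9 + 7
9 = 1*7 + 2
7 = 3*2 + 1
2 = 2*1 + 0
gcd(52, 95) = 1, so the inverse exists.
Bézout: 1 = 23*95 − 42*52.
So 52⁻¹ ≡ −42 ≡ 53 (mod 95).

53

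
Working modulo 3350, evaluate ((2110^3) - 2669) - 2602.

3129

(2110)^3 ≡ 1700 (mod 3350)
1700 - 2669 = -969 ≡ 2381 (mod 3350)
2381 - 2602 = -221 ≡ 3129 (mod 3350)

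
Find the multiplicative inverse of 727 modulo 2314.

Apply the Euclidean algorithm and back-substitute:
2314 = 3·727 + 133
727 = 5·133 + 62
133 = 2·62 + 9
62 = 6·9 + 8
9 = 1·8 + 1
8 = 8·1 + 0
gcd(727, 2314) = 1, so the inverse exists.
Back-substitute for 1:
1 = 1·9 − 1·8
  = −1·62 + 7·9
  = 7·133 − 15·62
  = −15·727 + 82·133
  = 82·2314 − 261·727
So 727⁻¹ ≡ −261 ≡ 2053 (mod 2314).

2053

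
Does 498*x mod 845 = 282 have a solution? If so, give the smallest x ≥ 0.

194

gcd(498, 845) = 1, so a unique solution mod 845 exists.
498⁻¹ ≡ 582 (mod 845).
x ≡ 582*282 ≡ 194 (mod 845).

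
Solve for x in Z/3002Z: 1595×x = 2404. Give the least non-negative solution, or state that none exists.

gcd(1595, 3002) = 1, so a unique solution mod 3002 exists.
1595⁻¹ ≡ 2507 (mod 3002).
x ≡ 2507×2404 ≡ 1814 (mod 3002).

1814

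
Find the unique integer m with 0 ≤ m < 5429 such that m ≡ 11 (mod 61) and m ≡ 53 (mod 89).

61⁻¹ mod 89: 61*54 ≡ 1 (mod 89), so 61⁻¹ ≡ 54.
m = 11 + 61*((53 − 11)*54 mod 89) = 11 + 61*43 = 2634.
Check: 2634 mod 61 = 11, 2634 mod 89 = 53. ✓

2634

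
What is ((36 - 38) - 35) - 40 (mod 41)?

36 - 38 = -2 ≡ 39 (mod 41)
39 - 35 = 4
4 - 40 = -36 ≡ 5 (mod 41)

5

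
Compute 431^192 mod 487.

Compute successive squares:
192 in binary is 11000000, i.e. 192 = 128 + 64.
431^1 ≡ 431 (mod 487)
431^2 ≡ 431^2 = 185761 ≡ 214 (mod 487)
431^4 ≡ 214^2 = 45796 ≡ 18 (mod 487)
431^8 ≡ 18^2 = 324 (mod 487)
431^16 ≡ 324^2 = 104976 ≡ 271 (mod 487)
431^32 ≡ 271^2 = 73441 ≡ 391 (mod 487)
431^64 ≡ 391^2 = 152881 ≡ 450 (mod 487)
431^128 ≡ 450^2 = 202500 ≡ 395 (mod 487)
431^192 = 431^128 · 431^64 ≡ 395 · 450 (mod 487).
395 · 450 = 177750 ≡ 482 (mod 487).

482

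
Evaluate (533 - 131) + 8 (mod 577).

410

533 - 131 = 402
402 + 8 = 410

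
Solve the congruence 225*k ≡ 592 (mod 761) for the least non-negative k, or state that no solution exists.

gcd(225, 761) = 1, so a unique solution mod 761 exists.
225⁻¹ ≡ 115 (mod 761).
k ≡ 115*592 ≡ 351 (mod 761).

351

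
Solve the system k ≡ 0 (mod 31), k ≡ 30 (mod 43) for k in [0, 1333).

589

31⁻¹ mod 43: 31×25 ≡ 1 (mod 43), so 31⁻¹ ≡ 25.
k = 0 + 31×((30 − 0)×25 mod 43) = 0 + 31×19 = 589.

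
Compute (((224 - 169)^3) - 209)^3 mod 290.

226

224 - 169 = 55
(55)^3 ≡ 205 (mod 290)
205 - 209 = -4 ≡ 286 (mod 290)
(286)^3 ≡ 226 (mod 290)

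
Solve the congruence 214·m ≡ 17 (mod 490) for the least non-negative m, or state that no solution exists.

gcd(214, 490) = 2, and 2 does not divide 17.
So the congruence has no solution.

no solution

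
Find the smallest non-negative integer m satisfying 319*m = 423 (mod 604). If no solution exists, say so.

gcd(319, 604) = 1, so a unique solution mod 604 exists.
319⁻¹ ≡ 231 (mod 604).
m ≡ 231*423 ≡ 469 (mod 604).

469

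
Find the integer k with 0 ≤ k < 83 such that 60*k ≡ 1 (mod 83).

18

By the extended Euclidean algorithm:
83 = 1×60 + 23
60 = 2×23 + 14
23 = 1×14 + 9
14 = 1×9 + 5
9 = 1×5 + 4
5 = 1×4 + 1
4 = 4×1 + 0
gcd(60, 83) = 1, so the inverse exists.
Bézout: 1 = −13×83 + 18×60.
So 60⁻¹ ≡ 18 (mod 83).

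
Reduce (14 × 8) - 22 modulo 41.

8

14 × 8 = 112 ≡ 30 (mod 41)
30 - 22 = 8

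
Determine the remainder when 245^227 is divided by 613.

Compute successive squares:
227 in binary is 11100011, i.e. 227 = 128 + 64 + 32 + 2 + 1.
245^1 ≡ 245 (mod 613)
245^2 ≡ 245^2 = 60025 ≡ 564 (mod 613)
245^4 ≡ 564^2 = 318096 ≡ 562 (mod 613)
245^8 ≡ 562^2 = 315844 ≡ 149 (mod 613)
245^16 ≡ 149^2 = 22201 ≡ 133 (mod 613)
245^32 ≡ 133^2 = 17689 ≡ 525 (mod 613)
245^64 ≡ 525^2 = 275625 ≡ 388 (mod 613)
245^128 ≡ 388^2 = 150544 ≡ 359 (mod 613)
245^227 = 245^128 × 245^64 × 245^32 × 245^2 × 245^1 ≡ 359 × 388 × 525 × 564 × 245 (mod 613).
Accumulate the product:
359 × 388 = 139292 ≡ 141
141 × 525 = 74025 ≡ 465
465 × 564 = 262260 ≡ 509
509 × 245 = 124705 ≡ 266

266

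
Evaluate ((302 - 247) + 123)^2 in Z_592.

308

302 - 247 = 55
55 + 123 = 178
(178)^2 ≡ 308 (mod 592)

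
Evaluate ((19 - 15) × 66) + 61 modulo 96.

37

19 - 15 = 4
4 × 66 = 264 ≡ 72 (mod 96)
72 + 61 = 133 ≡ 37 (mod 96)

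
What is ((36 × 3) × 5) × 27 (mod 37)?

36 × 3 = 108 ≡ 34 (mod 37)
34 × 5 = 170 ≡ 22 (mod 37)
22 × 27 = 594 ≡ 2 (mod 37)

2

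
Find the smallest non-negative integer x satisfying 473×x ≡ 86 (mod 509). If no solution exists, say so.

gcd(473, 509) = 1, so a unique solution mod 509 exists.
473⁻¹ ≡ 410 (mod 509).
x ≡ 410×86 ≡ 139 (mod 509).

139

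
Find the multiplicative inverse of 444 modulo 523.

523 = 1×444 + 79
444 = 5×79 + 49
79 = 1×49 + 30
49 = 1×30 + 19
30 = 1×19 + 11
19 = 1×11 + 8
11 = 1×8 + 3
8 = 2×3 + 2
3 = 1×2 + 1
2 = 2×1 + 0
gcd(444, 523) = 1, so the inverse exists.
Bézout: 1 = 163×523 − 192×444.
So 444⁻¹ ≡ −192 ≡ 331 (mod 523).

331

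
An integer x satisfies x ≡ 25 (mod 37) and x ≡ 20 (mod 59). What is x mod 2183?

37⁻¹ mod 59: 37×8 ≡ 1 (mod 59), so 37⁻¹ ≡ 8.
x = 25 + 37×((20 − 25)×8 mod 59) = 25 + 37×19 = 728.
Check: 728 mod 37 = 25, 728 mod 59 = 20. ✓

728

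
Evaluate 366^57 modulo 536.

57 in binary is 111001, i.e. 57 = 32 + 16 + 8 + 1.
366^1 ≡ 366 (mod 536)
366^2 ≡ 366^2 = 133956 ≡ 492 (mod 536)
366^4 ≡ 492^2 = 242064 ≡ 328 (mod 536)
366^8 ≡ 328^2 = 107584 ≡ 384 (mod 536)
366^16 ≡ 384^2 = 147456 ≡ 56 (mod 536)
366^32 ≡ 56^2 = 3136 ≡ 456 (mod 536)
366^57 = 366^32 · 366^16 · 366^8 · 366^1 ≡ 456 · 56 · 384 · 366 (mod 536).
Accumulate the product:
456 · 56 = 25536 ≡ 344
344 · 384 = 132096 ≡ 240
240 · 366 = 87840 ≡ 472

472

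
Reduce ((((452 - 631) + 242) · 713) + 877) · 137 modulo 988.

452 - 631 = -179 ≡ 809 (mod 988)
809 + 242 = 1051 ≡ 63 (mod 988)
63 · 713 = 44919 ≡ 459 (mod 988)
459 + 877 = 1336 ≡ 348 (mod 988)
348 · 137 = 47676 ≡ 252 (mod 988)

252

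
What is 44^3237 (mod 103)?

3237 in binary is 110010100101, i.e. 3237 = 2048 + 1024 + 128 + 32 + 4 + 1.
44^1 ≡ 44 (mod 103)
44^2 ≡ 44^2 = 1936 ≡ 82 (mod 103)
44^4 ≡ 82^2 = 6724 ≡ 29 (mod 103)
44^8 ≡ 29^2 = 841 ≡ 17 (mod 103)
44^16 ≡ 17^2 = 289 ≡ 83 (mod 103)
44^32 ≡ 83^2 = 6889 ≡ 91 (mod 103)
44^64 ≡ 91^2 = 8281 ≡ 41 (mod 103)
44^128 ≡ 41^2 = 1681 ≡ 33 (mod 103)
44^256 ≡ 33^2 = 1089 ≡ 59 (mod 103)
44^512 ≡ 59^2 = 3481 ≡ 82 (mod 103)
44^1024 ≡ 82^2 = 6724 ≡ 29 (mod 103)
44^2048 ≡ 29^2 = 841 ≡ 17 (mod 103)
44^3237 = 44^2048 × 44^1024 × 44^128 × 44^32 × 44^4 × 44^1 ≡ 17 × 29 × 33 × 91 × 29 × 44 (mod 103).
Accumulate the product:
17 × 29 = 493 ≡ 81
81 × 33 = 2673 ≡ 98
98 × 91 = 8918 ≡ 60
60 × 29 = 1740 ≡ 92
92 × 44 = 4048 ≡ 31

31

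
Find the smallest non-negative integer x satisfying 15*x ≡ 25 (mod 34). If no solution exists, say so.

13

gcd(15, 34) = 1, so a unique solution mod 34 exists.
15⁻¹ ≡ 25 (mod 34).
x ≡ 25*25 ≡ 13 (mod 34).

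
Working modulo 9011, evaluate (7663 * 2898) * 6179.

122

7663 * 2898 = 22207374 ≡ 4270 (mod 9011)
4270 * 6179 = 26384330 ≡ 122 (mod 9011)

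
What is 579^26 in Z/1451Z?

By square-and-multiply:
26 in binary is 11010, i.e. 26 = 16 + 8 + 2.
579^1 ≡ 579 (mod 1451)
579^2 ≡ 579^2 = 335241 ≡ 60 (mod 1451)
579^4 ≡ 60^2 = 3600 ≡ 698 (mod 1451)
579^8 ≡ 698^2 = 487204 ≡ 1119 (mod 1451)
579^16 ≡ 1119^2 = 1252161 ≡ 1399 (mod 1451)
579^26 = 579^16 · 579^8 · 579^2 ≡ 1399 · 1119 · 60 (mod 1451).
Accumulate the product:
1399 · 1119 = 1565481 ≡ 1303
1303 · 60 = 78180 ≡ 1277

1277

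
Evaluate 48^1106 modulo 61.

Compute successive squares:
48^1 ≡ 48 (mod 61)
48^2 ≡ 48^2 = 2304 ≡ 47 (mod 61)
48^4 ≡ 47^2 = 2209 ≡ 13 (mod 61)
48^8 ≡ 13^2 = 169 ≡ 47 (mod 61)
48^16 ≡ 47^2 = 2209 ≡ 13 (mod 61)
48^32 ≡ 13^2 = 169 ≡ 47 (mod 61)
48^64 ≡ 47^2 = 2209 ≡ 13 (mod 61)
48^128 ≡ 13^2 = 169 ≡ 47 (mod 61)
48^256 ≡ 47^2 = 2209 ≡ 13 (mod 61)
48^512 ≡ 13^2 = 169 ≡ 47 (mod 61)
48^1024 ≡ 47^2 = 2209 ≡ 13 (mod 61)
48^1106 = 48^1024 · 48^64 · 48^16 · 48^2 ≡ 13 · 13 · 13 · 47 (mod 61).
Accumulate the product:
13 · 13 = 169 ≡ 47
47 · 13 = 611 ≡ 1
1 · 47 = 47

47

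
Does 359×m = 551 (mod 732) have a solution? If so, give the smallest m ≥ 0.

601

gcd(359, 732) = 1, so a unique solution mod 732 exists.
359⁻¹ ≡ 575 (mod 732).
m ≡ 575×551 ≡ 601 (mod 732).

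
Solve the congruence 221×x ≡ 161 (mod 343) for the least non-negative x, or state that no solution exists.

322

gcd(221, 343) = 1, so a unique solution mod 343 exists.
221⁻¹ ≡ 149 (mod 343).
x ≡ 149×161 ≡ 322 (mod 343).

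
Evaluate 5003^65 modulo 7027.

Compute successive squares:
65 in binary is 1000001, i.e. 65 = 64 + 1.
5003^1 ≡ 5003 (mod 7027)
5003^2 ≡ 5003^2 = 25030009 ≡ 6862 (mod 7027)
5003^4 ≡ 6862^2 = 47087044 ≡ 6144 (mod 7027)
5003^8 ≡ 6144^2 = 37748736 ≡ 6719 (mod 7027)
5003^16 ≡ 6719^2 = 45144961 ≡ 3513 (mod 7027)
5003^32 ≡ 3513^2 = 12341169 ≡ 1757 (mod 7027)
5003^64 ≡ 1757^2 = 3087049 ≡ 2196 (mod 7027)
5003^65 = 5003^64 × 5003^1 ≡ 2196 × 5003 (mod 7027).
2196 × 5003 = 10986588 ≡ 3387 (mod 7027).

3387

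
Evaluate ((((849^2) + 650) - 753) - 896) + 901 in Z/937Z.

150

(849)^2 ≡ 248 (mod 937)
248 + 650 = 898
898 - 753 = 145
145 - 896 = -751 ≡ 186 (mod 937)
186 + 901 = 1087 ≡ 150 (mod 937)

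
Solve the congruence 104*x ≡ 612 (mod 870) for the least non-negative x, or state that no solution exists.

gcd(104, 870) = 2, and 2 | 612, so solutions exist.
Divide through by 2: 52*x ≡ 306 mod 435.
52⁻¹ ≡ 343 (mod 435).
x ≡ 343*306 ≡ 123 (mod 435).
The smallest non-negative solution is x = 123.

123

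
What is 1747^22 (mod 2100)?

22 in binary is 10110, i.e. 22 = 16 + 4 + 2.
1747^1 ≡ 1747 (mod 2100)
1747^2 ≡ 1747^2 = 3052009 ≡ 709 (mod 2100)
1747^4 ≡ 709^2 = 502681 ≡ 781 (mod 2100)
1747^8 ≡ 781^2 = 609961 ≡ 961 (mod 2100)
1747^16 ≡ 961^2 = 923521 ≡ 1621 (mod 2100)
1747^22 = 1747^16 · 1747^4 · 1747^2 ≡ 1621 · 781 · 709 (mod 2100).
Accumulate the product:
1621 · 781 = 1266001 ≡ 1801
1801 · 709 = 1276909 ≡ 109

109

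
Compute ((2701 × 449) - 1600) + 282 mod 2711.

2701 × 449 = 1212749 ≡ 932 (mod 2711)
932 - 1600 = -668 ≡ 2043 (mod 2711)
2043 + 282 = 2325

2325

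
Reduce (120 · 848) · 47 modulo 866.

668

120 · 848 = 101760 ≡ 438 (mod 866)
438 · 47 = 20586 ≡ 668 (mod 866)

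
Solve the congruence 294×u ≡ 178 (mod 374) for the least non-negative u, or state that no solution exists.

124

gcd(294, 374) = 2, and 2 | 178, so solutions exist.
Divide through by 2: 147×u = 89 (mod 187).
147⁻¹ ≡ 14 (mod 187).
u ≡ 14×89 ≡ 124 (mod 187).
The smallest non-negative solution is u = 124.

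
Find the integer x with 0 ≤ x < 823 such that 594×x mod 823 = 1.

823 = 1·594 + 229
594 = 2·229 + 136
229 = 1·136 + 93
136 = 1·93 + 43
93 = 2·43 + 7
43 = 6·7 + 1
7 = 7·1 + 0
gcd(594, 823) = 1, so the inverse exists.
Back-substitute for 1:
1 = 1·43 − 6·7
  = −6·93 + 13·43
  = 13·136 − 19·93
  = −19·229 + 32·136
  = 32·594 − 83·229
  = −83·823 + 115·594
So 594⁻¹ ≡ 115 (mod 823).

115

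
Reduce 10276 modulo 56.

10276 = 183*56 + 28, so 10276 ≡ 28 (mod 56).

28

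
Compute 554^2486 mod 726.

By square-and-multiply:
2486 in binary is 100110110110, i.e. 2486 = 2048 + 256 + 128 + 32 + 16 + 4 + 2.
554^1 ≡ 554 (mod 726)
554^2 ≡ 554^2 = 306916 ≡ 544 (mod 726)
554^4 ≡ 544^2 = 295936 ≡ 454 (mod 726)
554^8 ≡ 454^2 = 206116 ≡ 658 (mod 726)
554^16 ≡ 658^2 = 432964 ≡ 268 (mod 726)
554^32 ≡ 268^2 = 71824 ≡ 676 (mod 726)
554^64 ≡ 676^2 = 456976 ≡ 322 (mod 726)
554^128 ≡ 322^2 = 103684 ≡ 592 (mod 726)
554^256 ≡ 592^2 = 350464 ≡ 532 (mod 726)
554^512 ≡ 532^2 = 283024 ≡ 610 (mod 726)
554^1024 ≡ 610^2 = 372100 ≡ 388 (mod 726)
554^2048 ≡ 388^2 = 150544 ≡ 262 (mod 726)
554^2486 = 554^2048 × 554^256 × 554^128 × 554^32 × 554^16 × 554^4 × 554^2 ≡ 262 × 532 × 592 × 676 × 268 × 454 × 544 (mod 726).
Accumulate the product:
262 × 532 = 139384 ≡ 718
718 × 592 = 425056 ≡ 346
346 × 676 = 233896 ≡ 124
124 × 268 = 33232 ≡ 562
562 × 454 = 255148 ≡ 322
322 × 544 = 175168 ≡ 202

202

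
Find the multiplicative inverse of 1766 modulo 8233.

Apply the Euclidean algorithm and back-substitute:
8233 = 4·1766 + 1169
1766 = 1·1169 + 597
1169 = 1·597 + 572
597 = 1·572 + 25
572 = 22·25 + 22
25 = 1·22 + 3
22 = 7·3 + 1
3 = 3·1 + 0
gcd(1766, 8233) = 1, so the inverse exists.
Back-substitute for 1:
1 = 1·22 − 7·3
  = −7·25 + 8·22
  = 8·572 − 183·25
  = −183·597 + 191·572
  = 191·1169 − 374·597
  = −374·1766 + 565·1169
  = 565·8233 − 2634·1766
So 1766⁻¹ ≡ −2634 ≡ 5599 (mod 8233).

5599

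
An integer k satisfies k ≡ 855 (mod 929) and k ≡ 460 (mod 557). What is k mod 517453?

226602

929⁻¹ mod 557: 929×280 ≡ 1 (mod 557), so 929⁻¹ ≡ 280.
k = 855 + 929×((460 − 855)×280 mod 557) = 855 + 929×243 = 226602.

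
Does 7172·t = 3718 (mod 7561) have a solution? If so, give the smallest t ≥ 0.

gcd(7172, 7561) = 1, so a unique solution mod 7561 exists.
7172⁻¹ ≡ 4937 (mod 7561).
t ≡ 4937·3718 ≡ 5219 (mod 7561).

5219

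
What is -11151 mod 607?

-11151 = -19·607 + 382, so -11151 ≡ 382 (mod 607).

382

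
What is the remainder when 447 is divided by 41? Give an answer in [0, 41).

37

447 = 10·41 + 37, so 447 ≡ 37 (mod 41).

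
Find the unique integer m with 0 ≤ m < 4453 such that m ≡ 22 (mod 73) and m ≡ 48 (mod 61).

3891

73⁻¹ mod 61: 73×56 ≡ 1 (mod 61), so 73⁻¹ ≡ 56.
m = 22 + 73×((48 − 22)×56 mod 61) = 22 + 73×53 = 3891.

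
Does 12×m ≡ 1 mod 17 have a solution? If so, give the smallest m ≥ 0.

gcd(12, 17) = 1, so a unique solution mod 17 exists.
12⁻¹ ≡ 10 (mod 17).
m ≡ 10×1 ≡ 10 (mod 17).

10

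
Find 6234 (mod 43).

42

6234 = 144×43 + 42, so 6234 ≡ 42 (mod 43).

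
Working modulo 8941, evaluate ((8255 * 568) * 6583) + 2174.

8255 * 568 = 4688840 ≡ 3756 (mod 8941)
3756 * 6583 = 24725748 ≡ 3883 (mod 8941)
3883 + 2174 = 6057

6057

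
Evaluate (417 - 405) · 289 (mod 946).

630

417 - 405 = 12
12 · 289 = 3468 ≡ 630 (mod 946)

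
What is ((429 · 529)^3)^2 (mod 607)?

512

429 · 529 = 226941 ≡ 530 (mod 607)
(530)^3 ≡ 538 (mod 607)
(538)^2 ≡ 512 (mod 607)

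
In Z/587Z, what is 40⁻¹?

543

Apply the Euclidean algorithm and back-substitute:
587 = 14*40 + 27
40 = 1*27 + 13
27 = 2*13 + 1
13 = 13*1 + 0
gcd(40, 587) = 1, so the inverse exists.
Bézout: 1 = 3*587 − 44*40.
So 40⁻¹ ≡ −44 ≡ 543 (mod 587).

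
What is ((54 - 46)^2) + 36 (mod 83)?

54 - 46 = 8
(8)^2 ≡ 64 (mod 83)
64 + 36 = 100 ≡ 17 (mod 83)

17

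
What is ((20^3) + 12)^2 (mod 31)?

10

(20)^3 ≡ 2 (mod 31)
2 + 12 = 14
(14)^2 ≡ 10 (mod 31)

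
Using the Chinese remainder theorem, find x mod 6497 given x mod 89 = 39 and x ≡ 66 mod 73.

89⁻¹ mod 73: 89·32 ≡ 1 (mod 73), so 89⁻¹ ≡ 32.
x = 39 + 89·((66 − 39)·32 mod 73) = 39 + 89·61 = 5468.

5468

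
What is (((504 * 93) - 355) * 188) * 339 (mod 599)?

504 * 93 = 46872 ≡ 150 (mod 599)
150 - 355 = -205 ≡ 394 (mod 599)
394 * 188 = 74072 ≡ 395 (mod 599)
395 * 339 = 133905 ≡ 328 (mod 599)

328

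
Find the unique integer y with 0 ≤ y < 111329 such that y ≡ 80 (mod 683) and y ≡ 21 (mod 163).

683⁻¹ mod 163: 683×142 ≡ 1 (mod 163), so 683⁻¹ ≡ 142.
y = 80 + 683×((21 − 80)×142 mod 163) = 80 + 683×98 = 67014.

67014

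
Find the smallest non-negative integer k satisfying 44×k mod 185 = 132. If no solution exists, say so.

gcd(44, 185) = 1, so a unique solution mod 185 exists.
44⁻¹ ≡ 164 (mod 185).
k ≡ 164×132 ≡ 3 (mod 185).

3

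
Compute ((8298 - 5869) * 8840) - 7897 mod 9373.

8298 - 5869 = 2429
2429 * 8840 = 21472360 ≡ 8190 (mod 9373)
8190 - 7897 = 293

293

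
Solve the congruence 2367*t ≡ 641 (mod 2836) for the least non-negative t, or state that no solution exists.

1335

gcd(2367, 2836) = 1, so a unique solution mod 2836 exists.
2367⁻¹ ≡ 387 (mod 2836).
t ≡ 387*641 ≡ 1335 (mod 2836).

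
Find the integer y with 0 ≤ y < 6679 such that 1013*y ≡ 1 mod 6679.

4912

By the extended Euclidean algorithm:
6679 = 6·1013 + 601
1013 = 1·601 + 412
601 = 1·412 + 189
412 = 2·189 + 34
189 = 5·34 + 19
34 = 1·19 + 15
19 = 1·15 + 4
15 = 3·4 + 3
4 = 1·3 + 1
3 = 3·1 + 0
gcd(1013, 6679) = 1, so the inverse exists.
Bézout: 1 = 268·6679 − 1767·1013.
So 1013⁻¹ ≡ −1767 ≡ 4912 (mod 6679).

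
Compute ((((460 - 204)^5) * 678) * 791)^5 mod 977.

460 - 204 = 256
(256)^5 ≡ 543 (mod 977)
543 * 678 = 368154 ≡ 802 (mod 977)
802 * 791 = 634382 ≡ 309 (mod 977)
(309)^5 ≡ 355 (mod 977)

355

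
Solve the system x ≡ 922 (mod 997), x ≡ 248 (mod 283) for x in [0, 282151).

997⁻¹ mod 283: 997*109 ≡ 1 (mod 283), so 997⁻¹ ≡ 109.
x = 922 + 997*((248 − 922)*109 mod 283) = 922 + 997*114 = 114580.
Check: 114580 mod 997 = 922, 114580 mod 283 = 248. ✓

114580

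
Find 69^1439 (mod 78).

75

1439 in binary is 10110011111, i.e. 1439 = 1024 + 256 + 128 + 16 + 8 + 4 + 2 + 1.
69^1 ≡ 69 (mod 78)
69^2 ≡ 69^2 = 4761 ≡ 3 (mod 78)
69^4 ≡ 3^2 = 9 (mod 78)
69^8 ≡ 9^2 = 81 ≡ 3 (mod 78)
69^16 ≡ 3^2 = 9 (mod 78)
69^32 ≡ 9^2 = 81 ≡ 3 (mod 78)
69^64 ≡ 3^2 = 9 (mod 78)
69^128 ≡ 9^2 = 81 ≡ 3 (mod 78)
69^256 ≡ 3^2 = 9 (mod 78)
69^512 ≡ 9^2 = 81 ≡ 3 (mod 78)
69^1024 ≡ 3^2 = 9 (mod 78)
69^1439 = 69^1024 × 69^256 × 69^128 × 69^16 × 69^8 × 69^4 × 69^2 × 69^1 ≡ 9 × 9 × 3 × 9 × 3 × 9 × 3 × 69 (mod 78).
Accumulate the product:
9 × 9 = 81 ≡ 3
3 × 3 = 9
9 × 9 = 81 ≡ 3
3 × 3 = 9
9 × 9 = 81 ≡ 3
3 × 3 = 9
9 × 69 = 621 ≡ 75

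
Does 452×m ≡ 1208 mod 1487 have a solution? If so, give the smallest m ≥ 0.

608

gcd(452, 1487) = 1, so a unique solution mod 1487 exists.
452⁻¹ ≡ 227 (mod 1487).
m ≡ 227×1208 ≡ 608 (mod 1487).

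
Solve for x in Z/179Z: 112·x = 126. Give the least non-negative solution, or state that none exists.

gcd(112, 179) = 1, so a unique solution mod 179 exists.
112⁻¹ ≡ 8 (mod 179).
x ≡ 8·126 ≡ 113 (mod 179).

113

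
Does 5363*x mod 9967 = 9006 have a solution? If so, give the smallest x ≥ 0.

4436

gcd(5363, 9967) = 1, so a unique solution mod 9967 exists.
5363⁻¹ ≡ 7774 (mod 9967).
x ≡ 7774*9006 ≡ 4436 (mod 9967).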